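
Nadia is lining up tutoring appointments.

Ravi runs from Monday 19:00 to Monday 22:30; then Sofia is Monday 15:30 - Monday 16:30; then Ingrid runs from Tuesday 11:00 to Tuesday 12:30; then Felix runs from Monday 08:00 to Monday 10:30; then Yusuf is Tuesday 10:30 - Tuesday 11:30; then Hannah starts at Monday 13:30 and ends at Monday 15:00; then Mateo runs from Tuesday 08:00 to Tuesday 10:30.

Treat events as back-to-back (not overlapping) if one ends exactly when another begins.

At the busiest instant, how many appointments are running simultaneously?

Sort all start/end points and keep a running count:
Monday 08:00 start Felix → 1
Monday 10:30 end Felix → 0
Monday 13:30 start Hannah → 1
Monday 15:00 end Hannah → 0
Monday 15:30 start Sofia → 1
Monday 16:30 end Sofia → 0
Monday 19:00 start Ravi → 1
Monday 22:30 end Ravi → 0
Tuesday 08:00 start Mateo → 1
Tuesday 10:30 end Mateo → 0
Tuesday 10:30 start Yusuf → 1
Tuesday 11:00 start Ingrid → 2
Tuesday 11:30 end Yusuf → 1
Tuesday 12:30 end Ingrid → 0
Peak is 2, at Tuesday 11:00 (Ingrid, Yusuf).

2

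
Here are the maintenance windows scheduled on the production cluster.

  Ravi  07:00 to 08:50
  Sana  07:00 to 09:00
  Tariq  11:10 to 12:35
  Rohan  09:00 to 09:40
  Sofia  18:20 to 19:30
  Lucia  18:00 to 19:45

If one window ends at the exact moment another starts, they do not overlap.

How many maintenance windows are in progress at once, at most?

2

Walk through starts and ends in time order (an end at T is processed before a start at T):
07:00 start Ravi → 1
07:00 start Sana → 2
08:50 end Ravi → 1
09:00 end Sana → 0
09:00 start Rohan → 1
09:40 end Rohan → 0
11:10 start Tariq → 1
12:35 end Tariq → 0
18:00 start Lucia → 1
18:20 start Sofia → 2
19:30 end Sofia → 1
19:45 end Lucia → 0
Peak is 2, at 07:00 (Ravi, Sana).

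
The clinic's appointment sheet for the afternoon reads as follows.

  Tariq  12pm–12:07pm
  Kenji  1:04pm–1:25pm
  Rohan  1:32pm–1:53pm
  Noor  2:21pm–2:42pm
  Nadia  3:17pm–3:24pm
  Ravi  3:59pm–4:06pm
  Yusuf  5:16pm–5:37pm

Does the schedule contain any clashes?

Sorted by start: Tariq, Kenji, Rohan, Noor, Nadia, Ravi, Yusuf.
Kenji starts after Tariq ends; Tariq is clear from here.
Rohan starts after Kenji ends; Kenji is clear from here.
Noor starts after Rohan ends; Rohan is clear from here.
Nadia starts after Noor ends; Noor is clear from here.
Ravi starts after Nadia ends; Nadia is clear from here.
Yusuf starts after Ravi ends.
Every pair is clear; the schedule has no overlaps.

No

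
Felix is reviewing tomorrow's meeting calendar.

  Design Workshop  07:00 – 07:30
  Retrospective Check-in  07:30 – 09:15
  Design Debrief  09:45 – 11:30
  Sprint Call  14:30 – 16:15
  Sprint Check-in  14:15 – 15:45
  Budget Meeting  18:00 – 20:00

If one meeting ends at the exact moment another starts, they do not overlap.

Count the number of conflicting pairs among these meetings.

1

Sorted by start: Design Workshop, Retrospective Check-in, Design Debrief, Sprint Check-in, Sprint Call, Budget Meeting.
Retrospective Check-in starts exactly when Design Workshop ends (back-to-back, no overlap); Design Workshop is clear from here.
Design Debrief starts after Retrospective Check-in ends; Retrospective Check-in is clear from here.
Sprint Check-in starts after Design Debrief ends; Design Debrief is clear from here.
Sprint Call starts before Sprint Check-in ends → Sprint Check-in and Sprint Call overlap.
Budget Meeting starts after Sprint Check-in ends.
Budget Meeting starts after Sprint Call ends.
Overlapping pairs: Sprint Call & Sprint Check-in — 1 in total.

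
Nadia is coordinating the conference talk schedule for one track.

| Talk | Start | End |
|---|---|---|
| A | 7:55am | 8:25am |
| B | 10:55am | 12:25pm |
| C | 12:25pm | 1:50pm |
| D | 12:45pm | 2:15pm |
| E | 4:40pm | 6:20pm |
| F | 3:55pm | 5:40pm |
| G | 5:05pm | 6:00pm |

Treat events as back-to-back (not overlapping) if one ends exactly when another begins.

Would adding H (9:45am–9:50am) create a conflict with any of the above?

A: ends 8:25am at or before H starts 9:45am → clear.
B: starts 10:55am at or after H ends 9:50am → clear.
C: starts 12:25pm at or after H ends 9:50am → clear.
D: starts 12:45pm at or after H ends 9:50am → clear.
F: starts 3:55pm at or after H ends 9:50am → clear.
E: starts 4:40pm at or after H ends 9:50am → clear.
G: starts 5:05pm at or after H ends 9:50am → clear.

No — it doesn't clash with anything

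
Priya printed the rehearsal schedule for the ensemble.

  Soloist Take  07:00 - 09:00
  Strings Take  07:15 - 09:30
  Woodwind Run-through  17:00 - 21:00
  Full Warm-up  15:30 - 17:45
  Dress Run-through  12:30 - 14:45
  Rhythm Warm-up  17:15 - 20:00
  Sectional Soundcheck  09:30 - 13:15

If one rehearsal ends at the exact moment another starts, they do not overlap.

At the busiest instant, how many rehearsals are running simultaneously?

3

Sweep the timeline, counting +1 at each start and −1 at each end (ends before starts at a tie):
07:00 start Soloist Take → 1
07:15 start Strings Take → 2
09:00 end Soloist Take → 1
09:30 end Strings Take → 0
09:30 start Sectional Soundcheck → 1
12:30 start Dress Run-through → 2
13:15 end Sectional Soundcheck → 1
14:45 end Dress Run-through → 0
15:30 start Full Warm-up → 1
17:00 start Woodwind Run-through → 2
17:15 start Rhythm Warm-up → 3
17:45 end Full Warm-up → 2
20:00 end Rhythm Warm-up → 1
21:00 end Woodwind Run-through → 0
Peak is 3, at 17:15 (Full Warm-up, Rhythm Warm-up, Woodwind Run-through).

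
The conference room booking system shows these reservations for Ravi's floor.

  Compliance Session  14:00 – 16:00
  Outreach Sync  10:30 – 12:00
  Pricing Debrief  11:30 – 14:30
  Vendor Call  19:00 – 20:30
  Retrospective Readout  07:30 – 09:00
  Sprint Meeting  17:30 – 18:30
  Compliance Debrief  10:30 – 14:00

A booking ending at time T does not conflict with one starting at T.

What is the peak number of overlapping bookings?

Sort all start/end points and keep a running count:
07:30 start Retrospective Readout → 1
09:00 end Retrospective Readout → 0
10:30 start Compliance Debrief → 1
10:30 start Outreach Sync → 2
11:30 start Pricing Debrief → 3
12:00 end Outreach Sync → 2
14:00 end Compliance Debrief → 1
14:00 start Compliance Session → 2
14:30 end Pricing Debrief → 1
16:00 end Compliance Session → 0
17:30 start Sprint Meeting → 1
18:30 end Sprint Meeting → 0
19:00 start Vendor Call → 1
20:30 end Vendor Call → 0
Peak is 3, at 11:30 (Compliance Debrief, Outreach Sync, Pricing Debrief).

3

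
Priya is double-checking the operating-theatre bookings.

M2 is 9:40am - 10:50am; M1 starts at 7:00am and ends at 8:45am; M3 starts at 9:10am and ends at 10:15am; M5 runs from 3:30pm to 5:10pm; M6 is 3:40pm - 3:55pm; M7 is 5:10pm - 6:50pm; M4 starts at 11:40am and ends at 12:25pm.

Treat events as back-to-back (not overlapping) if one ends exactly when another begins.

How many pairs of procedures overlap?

Sorted by start: M1, M3, M2, M4, M5, M6, M7.
M3 starts after M1 ends, so nothing later overlaps M1 either.
M2 starts before M3 ends → M3 and M2 overlap.
M4 starts after M3 ends, so nothing later overlaps M3 either.
M4 starts after M2 ends, so nothing later overlaps M2 either.
M5 starts after M4 ends, so nothing later overlaps M4 either.
M6 starts before M5 ends → M5 and M6 overlap.
M7 starts exactly when M5 ends (back-to-back, no overlap).
M7 starts after M6 ends.
Overlapping pairs: M2 & M3, M5 & M6 — 2 in total.

2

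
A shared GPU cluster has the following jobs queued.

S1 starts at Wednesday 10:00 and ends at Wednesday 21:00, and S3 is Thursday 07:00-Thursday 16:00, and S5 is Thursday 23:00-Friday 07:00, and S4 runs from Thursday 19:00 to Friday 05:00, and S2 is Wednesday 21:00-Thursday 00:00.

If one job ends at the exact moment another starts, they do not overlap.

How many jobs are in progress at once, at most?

2

Sweep the timeline, counting +1 at each start and −1 at each end (ends before starts at a tie):
Wednesday 10:00 start S1 → 1
Wednesday 21:00 end S1 → 0
Wednesday 21:00 start S2 → 1
Thursday 00:00 end S2 → 0
Thursday 07:00 start S3 → 1
Thursday 16:00 end S3 → 0
Thursday 19:00 start S4 → 1
Thursday 23:00 start S5 → 2
Friday 05:00 end S4 → 1
Friday 07:00 end S5 → 0
Peak is 2, at Thursday 23:00 (S4, S5).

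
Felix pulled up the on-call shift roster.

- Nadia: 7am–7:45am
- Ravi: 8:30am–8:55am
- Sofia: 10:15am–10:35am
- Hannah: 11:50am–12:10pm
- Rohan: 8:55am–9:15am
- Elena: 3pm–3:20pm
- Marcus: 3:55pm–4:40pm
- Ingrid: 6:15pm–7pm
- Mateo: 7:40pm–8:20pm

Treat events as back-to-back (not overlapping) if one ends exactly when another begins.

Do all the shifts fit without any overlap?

Two intervals overlap when each starts before the other ends.
Sorted by start: Nadia, Ravi, Rohan, Sofia, Hannah, Elena, Marcus, Ingrid, Mateo.
Ravi starts after Nadia ends, so Nadia has no further overlaps.
Rohan starts exactly when Ravi ends (back-to-back, no overlap), so Ravi has no further overlaps.
Sofia starts after Rohan ends, so Rohan has no further overlaps.
Hannah starts after Sofia ends, so Sofia has no further overlaps.
Elena starts after Hannah ends, so Hannah has no further overlaps.
Marcus starts after Elena ends, so Elena has no further overlaps.
Ingrid starts after Marcus ends, so Marcus has no further overlaps.
Mateo starts after Ingrid ends.
Every pair is clear; the schedule has no overlaps.

Yes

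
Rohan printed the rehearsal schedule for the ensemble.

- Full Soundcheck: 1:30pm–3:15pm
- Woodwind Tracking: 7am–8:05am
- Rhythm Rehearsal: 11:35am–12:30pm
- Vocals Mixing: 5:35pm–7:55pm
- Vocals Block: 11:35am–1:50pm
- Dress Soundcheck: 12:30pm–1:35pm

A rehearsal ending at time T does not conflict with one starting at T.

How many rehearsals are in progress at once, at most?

3

Sweep the timeline, counting +1 at each start and −1 at each end (ends before starts at a tie):
7am start Woodwind Tracking → 1
8:05am end Woodwind Tracking → 0
11:35am start Rhythm Rehearsal → 1
11:35am start Vocals Block → 2
12:30pm end Rhythm Rehearsal → 1
12:30pm start Dress Soundcheck → 2
1:30pm start Full Soundcheck → 3
1:35pm end Dress Soundcheck → 2
1:50pm end Vocals Block → 1
3:15pm end Full Soundcheck → 0
5:35pm start Vocals Mixing → 1
7:55pm end Vocals Mixing → 0
Peak is 3, at 1:30pm (Dress Soundcheck, Full Soundcheck, Vocals Block).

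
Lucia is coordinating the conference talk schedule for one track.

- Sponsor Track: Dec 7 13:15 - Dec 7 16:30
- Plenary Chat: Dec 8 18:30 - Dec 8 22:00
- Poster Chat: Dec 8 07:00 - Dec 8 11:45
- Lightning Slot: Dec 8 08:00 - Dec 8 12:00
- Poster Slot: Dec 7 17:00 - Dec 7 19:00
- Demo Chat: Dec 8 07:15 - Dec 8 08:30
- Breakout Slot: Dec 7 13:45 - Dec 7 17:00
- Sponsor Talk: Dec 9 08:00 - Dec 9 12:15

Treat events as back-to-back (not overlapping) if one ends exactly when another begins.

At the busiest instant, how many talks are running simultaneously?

3

Sort all start/end points and keep a running count:
Dec 7 13:15 start Sponsor Track → 1
Dec 7 13:45 start Breakout Slot → 2
Dec 7 16:30 end Sponsor Track → 1
Dec 7 17:00 end Breakout Slot → 0
Dec 7 17:00 start Poster Slot → 1
Dec 7 19:00 end Poster Slot → 0
Dec 8 07:00 start Poster Chat → 1
Dec 8 07:15 start Demo Chat → 2
Dec 8 08:00 start Lightning Slot → 3
Dec 8 08:30 end Demo Chat → 2
Dec 8 11:45 end Poster Chat → 1
Dec 8 12:00 end Lightning Slot → 0
Dec 8 18:30 start Plenary Chat → 1
Dec 8 22:00 end Plenary Chat → 0
Dec 9 08:00 start Sponsor Talk → 1
Dec 9 12:15 end Sponsor Talk → 0
Peak is 3, at Dec 8 08:00 (Demo Chat, Lightning Slot, Poster Chat).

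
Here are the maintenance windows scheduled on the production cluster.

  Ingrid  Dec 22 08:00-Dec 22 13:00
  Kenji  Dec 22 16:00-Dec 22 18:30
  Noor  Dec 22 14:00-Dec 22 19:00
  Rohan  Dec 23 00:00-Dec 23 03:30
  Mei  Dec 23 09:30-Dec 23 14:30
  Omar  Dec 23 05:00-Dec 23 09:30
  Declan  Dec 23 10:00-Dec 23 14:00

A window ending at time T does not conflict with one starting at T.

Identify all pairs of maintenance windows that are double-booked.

Sorted by start: Ingrid, Noor, Kenji, Rohan, Omar, Mei, Declan.
Noor starts after Ingrid ends — done with Ingrid.
Kenji starts before Noor ends → Noor and Kenji overlap.
Rohan starts after Noor ends — done with Noor.
Rohan starts after Kenji ends — done with Kenji.
Omar starts after Rohan ends — done with Rohan.
Mei starts exactly when Omar ends (back-to-back, no overlap) — done with Omar.
Declan starts before Mei ends → Mei and Declan overlap.

Declan & Mei, Kenji & Noor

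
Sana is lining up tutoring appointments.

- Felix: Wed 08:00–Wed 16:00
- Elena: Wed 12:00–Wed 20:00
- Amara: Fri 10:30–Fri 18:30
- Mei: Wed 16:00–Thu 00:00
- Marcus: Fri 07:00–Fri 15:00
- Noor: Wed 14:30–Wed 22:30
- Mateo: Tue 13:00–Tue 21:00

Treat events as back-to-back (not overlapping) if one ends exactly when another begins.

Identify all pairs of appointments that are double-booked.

Amara & Marcus, Elena & Felix, Elena & Mei, Elena & Noor, Felix & Noor, Mei & Noor

Sorted by start: Mateo, Felix, Elena, Noor, Mei, Marcus, Amara.
Felix starts after Mateo ends; Mateo is clear from here.
Elena starts before Felix ends → Felix and Elena overlap.
Noor starts before Felix ends → Felix and Noor overlap.
Mei starts exactly when Felix ends (back-to-back, no overlap); Felix is clear from here.
Noor starts before Elena ends → Elena and Noor overlap.
Mei starts before Elena ends → Elena and Mei overlap.
Marcus starts after Elena ends; Elena is clear from here.
Mei starts before Noor ends → Noor and Mei overlap.
Marcus starts after Noor ends; Noor is clear from here.
Marcus starts after Mei ends; Mei is clear from here.
Amara starts before Marcus ends → Marcus and Amara overlap.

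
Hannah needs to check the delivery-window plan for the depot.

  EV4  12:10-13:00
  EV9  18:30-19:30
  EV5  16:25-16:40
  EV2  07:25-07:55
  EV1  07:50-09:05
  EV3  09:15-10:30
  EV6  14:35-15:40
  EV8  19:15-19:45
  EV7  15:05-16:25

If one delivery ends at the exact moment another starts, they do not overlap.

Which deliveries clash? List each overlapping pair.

EV1 & EV2, EV6 & EV7, EV8 & EV9

Sorted by start: EV2, EV1, EV3, EV4, EV6, EV7, EV5, EV9, EV8.
EV1 starts before EV2 ends → EV2 and EV1 overlap.
EV3 starts after EV2 ends, so nothing later overlaps EV2 either.
EV3 starts after EV1 ends, so nothing later overlaps EV1 either.
EV4 starts after EV3 ends, so nothing later overlaps EV3 either.
EV6 starts after EV4 ends, so nothing later overlaps EV4 either.
EV7 starts before EV6 ends → EV6 and EV7 overlap.
EV5 starts after EV6 ends, so nothing later overlaps EV6 either.
EV5 starts exactly when EV7 ends (back-to-back, no overlap), so nothing later overlaps EV7 either.
EV9 starts after EV5 ends, so nothing later overlaps EV5 either.
EV8 starts before EV9 ends → EV9 and EV8 overlap.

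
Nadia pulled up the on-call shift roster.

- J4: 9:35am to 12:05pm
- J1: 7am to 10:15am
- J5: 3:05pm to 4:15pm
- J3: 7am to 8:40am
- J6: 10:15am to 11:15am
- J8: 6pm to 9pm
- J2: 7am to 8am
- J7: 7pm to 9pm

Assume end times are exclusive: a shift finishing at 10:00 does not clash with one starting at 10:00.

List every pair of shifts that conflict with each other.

Sorted by start: J1, J2, J3, J4, J6, J5, J8, J7.
J2 starts before J1 ends → J1 and J2 overlap.
J3 starts before J1 ends → J1 and J3 overlap.
J4 starts before J1 ends → J1 and J4 overlap.
J6 starts exactly when J1 ends (back-to-back, no overlap) — done with J1.
J3 starts before J2 ends → J2 and J3 overlap.
J4 starts after J2 ends — done with J2.
J4 starts after J3 ends — done with J3.
J6 starts before J4 ends → J4 and J6 overlap.
J5 starts after J4 ends — done with J4.
J5 starts after J6 ends — done with J6.
J8 starts after J5 ends — done with J5.
J7 starts before J8 ends → J8 and J7 overlap.

J1 & J2, J1 & J3, J1 & J4, J2 & J3, J4 & J6, J7 & J8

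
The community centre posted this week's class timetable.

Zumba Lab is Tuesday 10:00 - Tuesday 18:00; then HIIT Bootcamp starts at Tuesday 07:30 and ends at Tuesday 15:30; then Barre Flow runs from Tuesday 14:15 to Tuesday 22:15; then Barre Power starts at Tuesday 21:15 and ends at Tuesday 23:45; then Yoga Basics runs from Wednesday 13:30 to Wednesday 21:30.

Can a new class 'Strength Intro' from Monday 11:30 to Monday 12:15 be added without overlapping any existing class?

HIIT Bootcamp: starts Tuesday 07:30 at or after Strength Intro ends Monday 12:15 → clear.
Zumba Lab: starts Tuesday 10:00 at or after Strength Intro ends Monday 12:15 → clear.
Barre Flow: starts Tuesday 14:15 at or after Strength Intro ends Monday 12:15 → clear.
Barre Power: starts Tuesday 21:15 at or after Strength Intro ends Monday 12:15 → clear.
Yoga Basics: starts Wednesday 13:30 at or after Strength Intro ends Monday 12:15 → clear.

Yes — the slot is free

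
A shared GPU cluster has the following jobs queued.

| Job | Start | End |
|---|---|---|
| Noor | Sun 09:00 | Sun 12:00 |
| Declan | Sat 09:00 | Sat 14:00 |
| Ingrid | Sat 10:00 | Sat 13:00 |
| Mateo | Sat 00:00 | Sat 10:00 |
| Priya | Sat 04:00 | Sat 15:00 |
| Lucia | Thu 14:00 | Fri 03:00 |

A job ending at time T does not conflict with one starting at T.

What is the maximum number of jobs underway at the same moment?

3

Sweep the timeline, counting +1 at each start and −1 at each end (ends before starts at a tie):
Thu 14:00 start Lucia → 1
Fri 03:00 end Lucia → 0
Sat 00:00 start Mateo → 1
Sat 04:00 start Priya → 2
Sat 09:00 start Declan → 3
Sat 10:00 end Mateo → 2
Sat 10:00 start Ingrid → 3
Sat 13:00 end Ingrid → 2
Sat 14:00 end Declan → 1
Sat 15:00 end Priya → 0
Sun 09:00 start Noor → 1
Sun 12:00 end Noor → 0
Peak is 3, at Sat 09:00 (Declan, Mateo, Priya).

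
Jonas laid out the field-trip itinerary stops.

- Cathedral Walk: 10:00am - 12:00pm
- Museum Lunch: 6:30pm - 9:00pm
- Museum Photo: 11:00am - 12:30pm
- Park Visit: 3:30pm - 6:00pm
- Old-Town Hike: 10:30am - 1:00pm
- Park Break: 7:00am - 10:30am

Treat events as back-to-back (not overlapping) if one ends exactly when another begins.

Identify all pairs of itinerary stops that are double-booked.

Check each pair: they overlap iff neither finishes before the other starts.
Sorted by start: Park Break, Cathedral Walk, Old-Town Hike, Museum Photo, Park Visit, Museum Lunch.
Cathedral Walk starts before Park Break ends → Park Break and Cathedral Walk overlap.
Old-Town Hike starts exactly when Park Break ends (back-to-back, no overlap); Park Break is clear from here.
Old-Town Hike starts before Cathedral Walk ends → Cathedral Walk and Old-Town Hike overlap.
Museum Photo starts before Cathedral Walk ends → Cathedral Walk and Museum Photo overlap.
Park Visit starts after Cathedral Walk ends; Cathedral Walk is clear from here.
Museum Photo starts before Old-Town Hike ends → Old-Town Hike and Museum Photo overlap.
Park Visit starts after Old-Town Hike ends; Old-Town Hike is clear from here.
Park Visit starts after Museum Photo ends; Museum Photo is clear from here.
Museum Lunch starts after Park Visit ends.

Cathedral Walk & Museum Photo, Cathedral Walk & Old-Town Hike, Cathedral Walk & Park Break, Museum Photo & Old-Town Hike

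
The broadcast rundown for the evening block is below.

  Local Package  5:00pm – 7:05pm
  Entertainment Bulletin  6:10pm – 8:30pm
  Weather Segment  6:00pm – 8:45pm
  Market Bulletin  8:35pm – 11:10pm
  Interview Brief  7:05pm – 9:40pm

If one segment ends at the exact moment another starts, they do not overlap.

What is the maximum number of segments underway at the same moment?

3

Sort all start/end points and keep a running count:
5:00pm start Local Package → 1
6:00pm start Weather Segment → 2
6:10pm start Entertainment Bulletin → 3
7:05pm end Local Package → 2
7:05pm start Interview Brief → 3
8:30pm end Entertainment Bulletin → 2
8:35pm start Market Bulletin → 3
8:45pm end Weather Segment → 2
9:40pm end Interview Brief → 1
11:10pm end Market Bulletin → 0
Peak is 3, at 6:10pm (Entertainment Bulletin, Local Package, Weather Segment).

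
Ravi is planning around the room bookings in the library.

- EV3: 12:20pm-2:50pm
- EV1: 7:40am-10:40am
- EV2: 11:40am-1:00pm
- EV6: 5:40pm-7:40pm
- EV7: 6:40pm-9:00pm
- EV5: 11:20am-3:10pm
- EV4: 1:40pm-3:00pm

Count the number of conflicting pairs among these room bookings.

Two intervals overlap when each starts before the other ends.
Sorted by start: EV1, EV5, EV2, EV3, EV4, EV6, EV7.
EV5 starts after EV1 ends; EV1 is clear from here.
EV2 starts before EV5 ends → EV5 and EV2 overlap.
EV3 starts before EV5 ends → EV5 and EV3 overlap.
EV4 starts before EV5 ends → EV5 and EV4 overlap.
EV6 starts after EV5 ends; EV5 is clear from here.
EV3 starts before EV2 ends → EV2 and EV3 overlap.
EV4 starts after EV2 ends; EV2 is clear from here.
EV4 starts before EV3 ends → EV3 and EV4 overlap.
EV6 starts after EV3 ends; EV3 is clear from here.
EV6 starts after EV4 ends; EV4 is clear from here.
EV7 starts before EV6 ends → EV6 and EV7 overlap.
Overlapping pairs: EV2 & EV3, EV2 & EV5, EV3 & EV4, EV3 & EV5, EV4 & EV5, EV6 & EV7 — 6 in total.

6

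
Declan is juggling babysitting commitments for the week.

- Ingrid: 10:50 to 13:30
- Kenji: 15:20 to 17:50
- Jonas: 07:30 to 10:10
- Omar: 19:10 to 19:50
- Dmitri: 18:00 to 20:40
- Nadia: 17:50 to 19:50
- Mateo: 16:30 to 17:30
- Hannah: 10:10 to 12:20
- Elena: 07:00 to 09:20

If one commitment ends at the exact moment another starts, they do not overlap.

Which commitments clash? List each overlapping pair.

Sorted by start: Elena, Jonas, Hannah, Ingrid, Kenji, Mateo, Nadia, Dmitri, Omar.
Jonas starts before Elena ends → Elena and Jonas overlap.
Hannah starts after Elena ends, so nothing later overlaps Elena either.
Hannah starts exactly when Jonas ends (back-to-back, no overlap), so nothing later overlaps Jonas either.
Ingrid starts before Hannah ends → Hannah and Ingrid overlap.
Kenji starts after Hannah ends, so nothing later overlaps Hannah either.
Kenji starts after Ingrid ends, so nothing later overlaps Ingrid either.
Mateo starts before Kenji ends → Kenji and Mateo overlap.
Nadia starts exactly when Kenji ends (back-to-back, no overlap), so nothing later overlaps Kenji either.
Nadia starts after Mateo ends, so nothing later overlaps Mateo either.
Dmitri starts before Nadia ends → Nadia and Dmitri overlap.
Omar starts before Nadia ends → Nadia and Omar overlap.
Omar starts before Dmitri ends → Dmitri and Omar overlap.

Dmitri & Nadia, Dmitri & Omar, Elena & Jonas, Hannah & Ingrid, Kenji & Mateo, Nadia & Omar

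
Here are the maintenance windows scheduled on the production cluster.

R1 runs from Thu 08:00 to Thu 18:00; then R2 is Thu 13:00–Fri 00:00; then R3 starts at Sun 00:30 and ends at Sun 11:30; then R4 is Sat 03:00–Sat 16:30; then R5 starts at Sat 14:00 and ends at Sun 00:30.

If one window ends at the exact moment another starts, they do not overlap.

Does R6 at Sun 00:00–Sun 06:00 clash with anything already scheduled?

R1: ends Thu 18:00 at or before R6 starts Sun 00:00 → clear.
R2: ends Fri 00:00 at or before R6 starts Sun 00:00 → clear.
R4: ends Sat 16:30 at or before R6 starts Sun 00:00 → clear.
R5: starts Sat 14:00 before R6 ends Sun 06:00, and ends Sun 00:30 after R6 starts Sun 00:00 → overlap.
R3: starts Sun 00:30 before R6 ends Sun 06:00, and ends Sun 11:30 after R6 starts Sun 00:00 → overlap.
R6 overlaps R3, R5.

Yes — it overlaps R3, R5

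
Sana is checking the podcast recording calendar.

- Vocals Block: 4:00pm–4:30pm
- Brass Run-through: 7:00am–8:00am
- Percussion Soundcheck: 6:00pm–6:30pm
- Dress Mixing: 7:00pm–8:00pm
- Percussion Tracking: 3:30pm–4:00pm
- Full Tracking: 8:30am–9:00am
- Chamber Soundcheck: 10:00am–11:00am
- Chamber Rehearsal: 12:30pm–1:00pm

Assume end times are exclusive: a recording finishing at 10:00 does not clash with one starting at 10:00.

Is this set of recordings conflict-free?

Yes

Sorted by start: Brass Run-through, Full Tracking, Chamber Soundcheck, Chamber Rehearsal, Percussion Tracking, Vocals Block, Percussion Soundcheck, Dress Mixing.
Full Tracking starts after Brass Run-through ends, so Brass Run-through has no further overlaps.
Chamber Soundcheck starts after Full Tracking ends, so Full Tracking has no further overlaps.
Chamber Rehearsal starts after Chamber Soundcheck ends, so Chamber Soundcheck has no further overlaps.
Percussion Tracking starts after Chamber Rehearsal ends, so Chamber Rehearsal has no further overlaps.
Vocals Block starts exactly when Percussion Tracking ends (back-to-back, no overlap), so Percussion Tracking has no further overlaps.
Percussion Soundcheck starts after Vocals Block ends, so Vocals Block has no further overlaps.
Dress Mixing starts after Percussion Soundcheck ends.
Every pair is clear; the schedule has no overlaps.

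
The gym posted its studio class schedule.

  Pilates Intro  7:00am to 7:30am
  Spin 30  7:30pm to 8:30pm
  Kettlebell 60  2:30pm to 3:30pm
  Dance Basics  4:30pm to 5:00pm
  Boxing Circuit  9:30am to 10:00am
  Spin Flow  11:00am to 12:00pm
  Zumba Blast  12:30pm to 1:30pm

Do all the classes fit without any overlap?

Sorted by start: Pilates Intro, Boxing Circuit, Spin Flow, Zumba Blast, Kettlebell 60, Dance Basics, Spin 30.
Boxing Circuit starts after Pilates Intro ends, so Pilates Intro has no further overlaps.
Spin Flow starts after Boxing Circuit ends, so Boxing Circuit has no further overlaps.
Zumba Blast starts after Spin Flow ends, so Spin Flow has no further overlaps.
Kettlebell 60 starts after Zumba Blast ends, so Zumba Blast has no further overlaps.
Dance Basics starts after Kettlebell 60 ends, so Kettlebell 60 has no further overlaps.
Spin 30 starts after Dance Basics ends.
Every pair is clear; the schedule has no overlaps.

Yes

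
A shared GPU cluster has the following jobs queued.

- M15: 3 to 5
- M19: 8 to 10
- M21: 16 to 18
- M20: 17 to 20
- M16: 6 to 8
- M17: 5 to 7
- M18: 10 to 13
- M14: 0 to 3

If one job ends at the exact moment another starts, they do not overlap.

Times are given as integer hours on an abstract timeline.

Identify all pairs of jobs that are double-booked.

M16 & M17, M20 & M21

Two intervals overlap when each starts before the other ends.
Sorted by start: M14, M15, M17, M16, M19, M18, M21, M20.
M15 starts exactly when M14 ends (back-to-back, no overlap) — done with M14.
M17 starts exactly when M15 ends (back-to-back, no overlap) — done with M15.
M16 starts before M17 ends → M17 and M16 overlap.
M19 starts after M17 ends — done with M17.
M19 starts exactly when M16 ends (back-to-back, no overlap) — done with M16.
M18 starts exactly when M19 ends (back-to-back, no overlap) — done with M19.
M21 starts after M18 ends — done with M18.
M20 starts before M21 ends → M21 and M20 overlap.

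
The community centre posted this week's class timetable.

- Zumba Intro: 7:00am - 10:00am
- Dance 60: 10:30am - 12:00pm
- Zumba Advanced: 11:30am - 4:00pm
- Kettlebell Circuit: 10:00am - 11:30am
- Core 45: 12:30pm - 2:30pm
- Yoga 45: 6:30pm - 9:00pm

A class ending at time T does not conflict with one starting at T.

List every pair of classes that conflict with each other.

Core 45 & Zumba Advanced, Dance 60 & Kettlebell Circuit, Dance 60 & Zumba Advanced

Sorted by start: Zumba Intro, Kettlebell Circuit, Dance 60, Zumba Advanced, Core 45, Yoga 45.
Kettlebell Circuit starts exactly when Zumba Intro ends (back-to-back, no overlap), so Zumba Intro has no further overlaps.
Dance 60 starts before Kettlebell Circuit ends → Kettlebell Circuit and Dance 60 overlap.
Zumba Advanced starts exactly when Kettlebell Circuit ends (back-to-back, no overlap), so Kettlebell Circuit has no further overlaps.
Zumba Advanced starts before Dance 60 ends → Dance 60 and Zumba Advanced overlap.
Core 45 starts after Dance 60 ends, so Dance 60 has no further overlaps.
Core 45 starts before Zumba Advanced ends → Zumba Advanced and Core 45 overlap.
Yoga 45 starts after Zumba Advanced ends.
Yoga 45 starts after Core 45 ends.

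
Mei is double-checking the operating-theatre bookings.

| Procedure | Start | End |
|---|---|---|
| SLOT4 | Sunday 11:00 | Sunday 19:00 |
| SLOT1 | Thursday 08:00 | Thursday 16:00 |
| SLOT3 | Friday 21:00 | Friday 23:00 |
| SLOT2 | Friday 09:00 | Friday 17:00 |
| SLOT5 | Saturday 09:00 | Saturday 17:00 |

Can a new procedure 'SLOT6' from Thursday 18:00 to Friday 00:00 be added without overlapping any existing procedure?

Yes — the slot is free

SLOT1: ends Thursday 16:00 at or before SLOT6 starts Thursday 18:00 → clear.
SLOT2: starts Friday 09:00 at or after SLOT6 ends Friday 00:00 → clear.
SLOT3: starts Friday 21:00 at or after SLOT6 ends Friday 00:00 → clear.
SLOT5: starts Saturday 09:00 at or after SLOT6 ends Friday 00:00 → clear.
SLOT4: starts Sunday 11:00 at or after SLOT6 ends Friday 00:00 → clear.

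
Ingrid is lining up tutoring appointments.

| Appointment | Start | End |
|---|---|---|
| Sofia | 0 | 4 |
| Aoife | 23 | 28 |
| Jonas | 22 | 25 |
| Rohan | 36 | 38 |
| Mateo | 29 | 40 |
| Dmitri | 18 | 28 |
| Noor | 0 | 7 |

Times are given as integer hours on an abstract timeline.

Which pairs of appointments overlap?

Aoife & Dmitri, Aoife & Jonas, Dmitri & Jonas, Mateo & Rohan, Noor & Sofia

Sorted by start: Noor, Sofia, Dmitri, Jonas, Aoife, Mateo, Rohan.
Sofia starts before Noor ends → Noor and Sofia overlap.
Dmitri starts after Noor ends — done with Noor.
Dmitri starts after Sofia ends — done with Sofia.
Jonas starts before Dmitri ends → Dmitri and Jonas overlap.
Aoife starts before Dmitri ends → Dmitri and Aoife overlap.
Mateo starts after Dmitri ends — done with Dmitri.
Aoife starts before Jonas ends → Jonas and Aoife overlap.
Mateo starts after Jonas ends — done with Jonas.
Mateo starts after Aoife ends — done with Aoife.
Rohan starts before Mateo ends → Mateo and Rohan overlap.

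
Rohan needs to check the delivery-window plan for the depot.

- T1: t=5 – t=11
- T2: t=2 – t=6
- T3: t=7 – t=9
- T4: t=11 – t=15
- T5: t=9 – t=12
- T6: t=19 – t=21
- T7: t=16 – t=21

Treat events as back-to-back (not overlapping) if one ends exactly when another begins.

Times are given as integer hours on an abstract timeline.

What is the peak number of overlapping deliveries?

Sort all start/end points and keep a running count:
t=2 start T2 → 1
t=5 start T1 → 2
t=6 end T2 → 1
t=7 start T3 → 2
t=9 end T3 → 1
t=9 start T5 → 2
t=11 end T1 → 1
t=11 start T4 → 2
t=12 end T5 → 1
t=15 end T4 → 0
t=16 start T7 → 1
t=19 start T6 → 2
t=21 end T6 → 1
t=21 end T7 → 0
Peak is 2, at t=5 (T1, T2).

2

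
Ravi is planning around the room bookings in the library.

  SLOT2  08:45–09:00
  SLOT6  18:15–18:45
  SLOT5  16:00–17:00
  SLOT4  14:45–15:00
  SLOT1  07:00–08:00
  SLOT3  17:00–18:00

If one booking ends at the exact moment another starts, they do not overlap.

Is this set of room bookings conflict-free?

Sorted by start: SLOT1, SLOT2, SLOT4, SLOT5, SLOT3, SLOT6.
SLOT2 starts after SLOT1 ends, so nothing later overlaps SLOT1 either.
SLOT4 starts after SLOT2 ends, so nothing later overlaps SLOT2 either.
SLOT5 starts after SLOT4 ends, so nothing later overlaps SLOT4 either.
SLOT3 starts exactly when SLOT5 ends (back-to-back, no overlap), so nothing later overlaps SLOT5 either.
SLOT6 starts after SLOT3 ends.
Every pair is clear; the schedule has no overlaps.

Yes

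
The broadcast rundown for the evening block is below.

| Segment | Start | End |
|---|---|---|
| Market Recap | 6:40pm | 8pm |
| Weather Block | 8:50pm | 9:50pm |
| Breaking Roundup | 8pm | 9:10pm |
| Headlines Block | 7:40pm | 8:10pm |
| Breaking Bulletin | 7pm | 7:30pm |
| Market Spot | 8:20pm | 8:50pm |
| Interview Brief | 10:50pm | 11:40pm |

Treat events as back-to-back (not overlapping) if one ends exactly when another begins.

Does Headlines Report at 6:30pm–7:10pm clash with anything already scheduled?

Yes — it overlaps Breaking Bulletin, Market Recap

Market Recap: starts 6:40pm before Headlines Report ends 7:10pm, and ends 8pm after Headlines Report starts 6:30pm → overlap.
Breaking Bulletin: starts 7pm before Headlines Report ends 7:10pm, and ends 7:30pm after Headlines Report starts 6:30pm → overlap.
Headlines Block: starts 7:40pm at or after Headlines Report ends 7:10pm → clear.
Breaking Roundup: starts 8pm at or after Headlines Report ends 7:10pm → clear.
Market Spot: starts 8:20pm at or after Headlines Report ends 7:10pm → clear.
Weather Block: starts 8:50pm at or after Headlines Report ends 7:10pm → clear.
Interview Brief: starts 10:50pm at or after Headlines Report ends 7:10pm → clear.
Headlines Report overlaps Market Recap, Breaking Bulletin.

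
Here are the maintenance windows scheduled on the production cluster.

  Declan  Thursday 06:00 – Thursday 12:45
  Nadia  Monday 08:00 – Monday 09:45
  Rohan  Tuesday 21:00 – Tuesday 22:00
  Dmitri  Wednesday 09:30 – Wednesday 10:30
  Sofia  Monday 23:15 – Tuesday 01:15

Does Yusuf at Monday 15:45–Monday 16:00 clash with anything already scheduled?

Nadia: ends Monday 09:45 at or before Yusuf starts Monday 15:45 → clear.
Sofia: starts Monday 23:15 at or after Yusuf ends Monday 16:00 → clear.
Rohan: starts Tuesday 21:00 at or after Yusuf ends Monday 16:00 → clear.
Dmitri: starts Wednesday 09:30 at or after Yusuf ends Monday 16:00 → clear.
Declan: starts Thursday 06:00 at or after Yusuf ends Monday 16:00 → clear.

No — it doesn't clash with anything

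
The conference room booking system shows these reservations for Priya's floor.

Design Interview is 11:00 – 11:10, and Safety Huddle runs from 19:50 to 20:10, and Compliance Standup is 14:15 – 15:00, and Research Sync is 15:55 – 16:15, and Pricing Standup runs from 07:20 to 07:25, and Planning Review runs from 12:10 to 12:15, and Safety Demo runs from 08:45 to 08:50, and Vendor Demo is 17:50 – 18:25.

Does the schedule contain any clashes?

Sorted by start: Pricing Standup, Safety Demo, Design Interview, Planning Review, Compliance Standup, Research Sync, Vendor Demo, Safety Huddle.
Safety Demo starts after Pricing Standup ends; Pricing Standup is clear from here.
Design Interview starts after Safety Demo ends; Safety Demo is clear from here.
Planning Review starts after Design Interview ends; Design Interview is clear from here.
Compliance Standup starts after Planning Review ends; Planning Review is clear from here.
Research Sync starts after Compliance Standup ends; Compliance Standup is clear from here.
Vendor Demo starts after Research Sync ends; Research Sync is clear from here.
Safety Huddle starts after Vendor Demo ends.
Every pair is clear; the schedule has no overlaps.

No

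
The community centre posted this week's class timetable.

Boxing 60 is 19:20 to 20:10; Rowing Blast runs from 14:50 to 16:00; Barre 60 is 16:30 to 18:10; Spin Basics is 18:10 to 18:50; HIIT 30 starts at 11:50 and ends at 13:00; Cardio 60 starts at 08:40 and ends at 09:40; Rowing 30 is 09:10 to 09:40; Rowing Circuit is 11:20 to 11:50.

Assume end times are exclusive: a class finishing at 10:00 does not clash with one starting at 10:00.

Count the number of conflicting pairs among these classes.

Sorted by start: Cardio 60, Rowing 30, Rowing Circuit, HIIT 30, Rowing Blast, Barre 60, Spin Basics, Boxing 60.
Rowing 30 starts before Cardio 60 ends → Cardio 60 and Rowing 30 overlap.
Rowing Circuit starts after Cardio 60 ends — done with Cardio 60.
Rowing Circuit starts after Rowing 30 ends — done with Rowing 30.
HIIT 30 starts exactly when Rowing Circuit ends (back-to-back, no overlap) — done with Rowing Circuit.
Rowing Blast starts after HIIT 30 ends — done with HIIT 30.
Barre 60 starts after Rowing Blast ends — done with Rowing Blast.
Spin Basics starts exactly when Barre 60 ends (back-to-back, no overlap) — done with Barre 60.
Boxing 60 starts after Spin Basics ends.
Overlapping pairs: Cardio 60 & Rowing 30 — 1 in total.

1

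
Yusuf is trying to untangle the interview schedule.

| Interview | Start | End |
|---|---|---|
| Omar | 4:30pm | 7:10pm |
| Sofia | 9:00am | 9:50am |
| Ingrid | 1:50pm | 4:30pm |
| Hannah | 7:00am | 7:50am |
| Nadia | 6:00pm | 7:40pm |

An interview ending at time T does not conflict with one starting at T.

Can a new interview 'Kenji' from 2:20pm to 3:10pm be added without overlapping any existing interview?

Hannah: ends 7:50am at or before Kenji starts 2:20pm → clear.
Sofia: ends 9:50am at or before Kenji starts 2:20pm → clear.
Ingrid: starts 1:50pm before Kenji ends 3:10pm, and ends 4:30pm after Kenji starts 2:20pm → overlap.
Omar: starts 4:30pm at or after Kenji ends 3:10pm → clear.
Nadia: starts 6:00pm at or after Kenji ends 3:10pm → clear.
Kenji overlaps Ingrid.

No — it overlaps Ingrid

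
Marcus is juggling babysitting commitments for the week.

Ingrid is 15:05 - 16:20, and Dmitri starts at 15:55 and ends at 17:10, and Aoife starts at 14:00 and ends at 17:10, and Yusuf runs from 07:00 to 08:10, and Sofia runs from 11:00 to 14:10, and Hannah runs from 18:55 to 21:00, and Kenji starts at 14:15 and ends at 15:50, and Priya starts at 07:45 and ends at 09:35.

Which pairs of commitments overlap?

Aoife & Dmitri, Aoife & Ingrid, Aoife & Kenji, Aoife & Sofia, Dmitri & Ingrid, Ingrid & Kenji, Priya & Yusuf

Two intervals overlap when each starts before the other ends.
Sorted by start: Yusuf, Priya, Sofia, Aoife, Kenji, Ingrid, Dmitri, Hannah.
Priya starts before Yusuf ends → Yusuf and Priya overlap.
Sofia starts after Yusuf ends, so Yusuf has no further overlaps.
Sofia starts after Priya ends, so Priya has no further overlaps.
Aoife starts before Sofia ends → Sofia and Aoife overlap.
Kenji starts after Sofia ends, so Sofia has no further overlaps.
Kenji starts before Aoife ends → Aoife and Kenji overlap.
Ingrid starts before Aoife ends → Aoife and Ingrid overlap.
Dmitri starts before Aoife ends → Aoife and Dmitri overlap.
Hannah starts after Aoife ends.
Ingrid starts before Kenji ends → Kenji and Ingrid overlap.
Dmitri starts after Kenji ends, so Kenji has no further overlaps.
Dmitri starts before Ingrid ends → Ingrid and Dmitri overlap.
Hannah starts after Ingrid ends.
Hannah starts after Dmitri ends.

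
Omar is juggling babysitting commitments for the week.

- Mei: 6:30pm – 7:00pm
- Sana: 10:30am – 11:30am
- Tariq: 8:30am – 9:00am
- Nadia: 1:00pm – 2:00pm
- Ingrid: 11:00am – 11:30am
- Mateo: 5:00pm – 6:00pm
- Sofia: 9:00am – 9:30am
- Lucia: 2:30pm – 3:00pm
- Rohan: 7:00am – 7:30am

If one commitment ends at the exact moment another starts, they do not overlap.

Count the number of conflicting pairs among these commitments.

1

Sorted by start: Rohan, Tariq, Sofia, Sana, Ingrid, Nadia, Lucia, Mateo, Mei.
Tariq starts after Rohan ends; Rohan is clear from here.
Sofia starts exactly when Tariq ends (back-to-back, no overlap); Tariq is clear from here.
Sana starts after Sofia ends; Sofia is clear from here.
Ingrid starts before Sana ends → Sana and Ingrid overlap.
Nadia starts after Sana ends; Sana is clear from here.
Nadia starts after Ingrid ends; Ingrid is clear from here.
Lucia starts after Nadia ends; Nadia is clear from here.
Mateo starts after Lucia ends; Lucia is clear from here.
Mei starts after Mateo ends.
Overlapping pairs: Ingrid & Sana — 1 in total.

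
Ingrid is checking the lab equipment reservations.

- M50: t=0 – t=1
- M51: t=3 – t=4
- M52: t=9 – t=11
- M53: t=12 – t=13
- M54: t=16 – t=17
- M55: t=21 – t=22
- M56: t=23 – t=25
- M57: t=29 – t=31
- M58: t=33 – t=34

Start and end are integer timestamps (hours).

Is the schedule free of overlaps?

Check each pair: they overlap iff neither finishes before the other starts.
Sorted by start: M50, M51, M52, M53, M54, M55, M56, M57, M58.
M51 starts after M50 ends, so M50 has no further overlaps.
M52 starts after M51 ends, so M51 has no further overlaps.
M53 starts after M52 ends, so M52 has no further overlaps.
M54 starts after M53 ends, so M53 has no further overlaps.
M55 starts after M54 ends, so M54 has no further overlaps.
M56 starts after M55 ends, so M55 has no further overlaps.
M57 starts after M56 ends, so M56 has no further overlaps.
M58 starts after M57 ends.
Every pair is clear; the schedule has no overlaps.

Yes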